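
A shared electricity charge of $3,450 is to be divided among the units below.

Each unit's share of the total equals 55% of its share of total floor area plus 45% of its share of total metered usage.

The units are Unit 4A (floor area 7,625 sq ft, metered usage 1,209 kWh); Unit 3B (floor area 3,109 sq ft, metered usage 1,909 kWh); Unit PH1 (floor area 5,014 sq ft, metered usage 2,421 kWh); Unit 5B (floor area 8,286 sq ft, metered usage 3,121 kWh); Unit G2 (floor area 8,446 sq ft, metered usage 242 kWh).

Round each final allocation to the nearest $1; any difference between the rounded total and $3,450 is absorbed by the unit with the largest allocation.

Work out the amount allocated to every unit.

Unit 4A: $656 | Unit 3B: $515 | Unit PH1: $715 | Unit 5B: $1,028 | Unit G2: $536

Floor area total 32,480; metered usage total 8,902.
Blended shares (55% floor area + 45% metered usage): Unit 4A 0.1902; Unit 3B 0.1491; Unit PH1 0.2073; Unit 5B 0.2981; Unit G2 0.1553.
Pro-rata amounts: Unit 4A 656.31; Unit 3B 514.56; Unit PH1 715.14; Unit 5B 1,028.37; Unit G2 535.62.
At nearest $1: Unit 4A $656; Unit 3B $515; Unit PH1 $715; Unit 5B $1,028; Unit G2 $536. Sum = $3,450.
No rounding difference to absorb.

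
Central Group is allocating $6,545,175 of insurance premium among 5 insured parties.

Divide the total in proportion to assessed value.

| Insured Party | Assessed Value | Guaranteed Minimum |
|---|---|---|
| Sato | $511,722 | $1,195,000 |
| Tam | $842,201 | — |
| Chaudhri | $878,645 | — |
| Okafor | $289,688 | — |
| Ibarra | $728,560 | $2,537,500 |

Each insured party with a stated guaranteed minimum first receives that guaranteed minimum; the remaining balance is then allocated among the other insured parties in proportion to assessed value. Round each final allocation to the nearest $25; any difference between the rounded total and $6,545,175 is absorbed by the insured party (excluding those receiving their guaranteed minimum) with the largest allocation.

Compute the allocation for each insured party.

Sato: $1,195,000 | Tam: $1,178,225 | Chaudhri: $1,229,175 | Okafor: $405,275 | Ibarra: $2,537,500

Minimums first: Sato $1,195,000; Ibarra $2,537,500. Residual $2,812,675.
Residual split over remaining assessed value 2,010,534: Tam 1,178,213.20 → $1,178,225; Chaudhri 1,229,197.23 → $1,229,200; Okafor 405,264.57 → $405,275.
Rounding difference −$25 applied to Chaudhri → $1,229,175.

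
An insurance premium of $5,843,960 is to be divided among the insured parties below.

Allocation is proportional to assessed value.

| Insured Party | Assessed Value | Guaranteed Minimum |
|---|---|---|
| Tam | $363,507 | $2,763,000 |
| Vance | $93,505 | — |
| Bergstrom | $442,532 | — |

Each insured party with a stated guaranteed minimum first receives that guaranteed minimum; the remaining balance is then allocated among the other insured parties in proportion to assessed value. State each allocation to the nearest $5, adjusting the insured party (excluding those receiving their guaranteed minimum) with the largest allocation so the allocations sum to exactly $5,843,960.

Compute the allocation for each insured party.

Tam: $2,763,000 · Vance: $537,435 · Bergstrom: $2,543,525

Guaranteed amounts: Tam $2,763,000. Balance $3,080,960.
Balance split over remaining assessed value 536,037: Vance 537,435.22 → $537,435; Bergstrom 2,543,524.78 → $2,543,525.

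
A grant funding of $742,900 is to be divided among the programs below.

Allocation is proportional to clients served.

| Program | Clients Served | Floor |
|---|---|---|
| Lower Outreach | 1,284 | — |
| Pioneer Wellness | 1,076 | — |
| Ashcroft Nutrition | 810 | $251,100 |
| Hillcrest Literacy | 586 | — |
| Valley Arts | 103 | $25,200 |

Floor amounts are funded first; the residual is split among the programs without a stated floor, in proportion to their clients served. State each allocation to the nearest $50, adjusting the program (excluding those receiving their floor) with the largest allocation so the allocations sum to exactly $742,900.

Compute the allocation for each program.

Lower Outreach: $203,400 · Pioneer Wellness: $170,400 · Ashcroft Nutrition: $251,100 · Hillcrest Literacy: $92,800 · Valley Arts: $25,200

Minimums first: Ashcroft Nutrition $251,100; Valley Arts $25,200. Remaining pool $466,600.
Remaining pool split over remaining clients served 2,946: Lower Outreach 203,365.38 → $203,350; Pioneer Wellness 170,421.45 → $170,400; Hillcrest Literacy 92,813.17 → $92,800.
Rounding difference +$50 applied to Lower Outreach → $203,400.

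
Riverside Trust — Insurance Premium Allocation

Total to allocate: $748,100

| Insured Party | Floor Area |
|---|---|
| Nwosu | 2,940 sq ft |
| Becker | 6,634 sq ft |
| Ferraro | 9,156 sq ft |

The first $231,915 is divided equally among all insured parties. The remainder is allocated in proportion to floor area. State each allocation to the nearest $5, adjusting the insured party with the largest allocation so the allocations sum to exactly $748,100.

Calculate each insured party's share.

$231,915 shared equally gives $77,305 per insured party.
Remainder $516,185 by floor area (total 18,730): Nwosu 81,024.23 → $81,025; Becker 182,828.15 → $182,830; Ferraro 252,332.61 → $252,335.
Rounding difference −$5 on remainder applied to Ferraro.
Totals: Nwosu $77,305 + $81,025 = $158,330; Becker $77,305 + $182,830 = $260,135; Ferraro $77,305 + $252,330 = $329,635.

Nwosu: $158,330; Becker: $260,135; Ferraro: $329,635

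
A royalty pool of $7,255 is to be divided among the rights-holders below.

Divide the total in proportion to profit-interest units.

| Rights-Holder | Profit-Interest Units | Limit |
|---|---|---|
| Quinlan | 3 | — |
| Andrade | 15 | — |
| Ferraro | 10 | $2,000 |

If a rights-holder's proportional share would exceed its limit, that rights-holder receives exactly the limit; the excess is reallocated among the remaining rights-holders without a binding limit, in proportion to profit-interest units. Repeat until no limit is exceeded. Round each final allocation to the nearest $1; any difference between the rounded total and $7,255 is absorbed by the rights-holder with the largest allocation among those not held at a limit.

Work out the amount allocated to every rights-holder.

Combined profit-interest units = 28.
Unconstrained shares: Quinlan 777.32; Andrade 3,886.61; Ferraro 2,591.07.
Held at cap: Ferraro ($2,000); balance $5,255 reallocated over remaining profit-interest units 18.
Redistributed shares: Quinlan 875.83 → $876; Andrade 4,379.17 → $4,379.

Quinlan: $876 · Andrade: $4,379 · Ferraro: $2,000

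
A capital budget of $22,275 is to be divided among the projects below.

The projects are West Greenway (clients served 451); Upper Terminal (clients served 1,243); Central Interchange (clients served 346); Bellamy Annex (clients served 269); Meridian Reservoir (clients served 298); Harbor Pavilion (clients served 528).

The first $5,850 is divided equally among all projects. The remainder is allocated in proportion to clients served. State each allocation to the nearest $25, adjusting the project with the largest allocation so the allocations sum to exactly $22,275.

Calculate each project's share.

$5,850 shared equally gives $975 per project.
Remainder $16,425 by clients served (total 3,135): West Greenway 2,362.89 → $2,375; Upper Terminal 6,512.37 → $6,500; Central Interchange 1,812.78 → $1,825; Bellamy Annex 1,409.35 → $1,400; Meridian Reservoir 1,561.29 → $1,550; Harbor Pavilion 2,766.32 → $2,775.
Totals: West Greenway $975 + $2,375 = $3,350; Upper Terminal $975 + $6,500 = $7,475; Central Interchange $975 + $1,825 = $2,800; Bellamy Annex $975 + $1,400 = $2,375; Meridian Reservoir $975 + $1,550 = $2,525; Harbor Pavilion $975 + $2,775 = $3,750.

West Greenway: $3,350 | Upper Terminal: $7,475 | Central Interchange: $2,800 | Bellamy Annex: $2,375 | Meridian Reservoir: $2,525 | Harbor Pavilion: $3,750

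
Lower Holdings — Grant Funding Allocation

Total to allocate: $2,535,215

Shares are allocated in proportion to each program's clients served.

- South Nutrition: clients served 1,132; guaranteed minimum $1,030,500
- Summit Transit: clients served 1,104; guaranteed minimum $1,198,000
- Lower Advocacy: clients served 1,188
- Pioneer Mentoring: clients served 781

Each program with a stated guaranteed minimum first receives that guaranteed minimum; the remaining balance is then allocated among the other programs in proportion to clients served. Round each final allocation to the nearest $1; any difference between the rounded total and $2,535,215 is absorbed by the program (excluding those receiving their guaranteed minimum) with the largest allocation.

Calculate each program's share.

Guaranteed amounts: South Nutrition $1,030,500; Summit Transit $1,198,000. Remaining pool $306,715.
Remaining pool split over remaining clients served 1,969: Lower Advocacy 185,057.09 → $185,057; Pioneer Mentoring 121,657.91 → $121,658.

South Nutrition: $1,030,500 · Summit Transit: $1,198,000 · Lower Advocacy: $185,057 · Pioneer Mentoring: $121,658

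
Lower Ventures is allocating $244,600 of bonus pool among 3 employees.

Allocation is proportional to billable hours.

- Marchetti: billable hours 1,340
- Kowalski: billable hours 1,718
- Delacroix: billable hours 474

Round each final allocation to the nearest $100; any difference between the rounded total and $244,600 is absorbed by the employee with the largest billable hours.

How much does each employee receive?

Marchetti: $92,800 | Kowalski: $119,000 | Delacroix: $32,800

Billable hours total: 1,340 + 1,718 + 474 = 3,532.
Pro-rata amounts: Marchetti 92,798.41; Kowalski 118,975.88; Delacroix 32,825.71.
After rounding ($100): Marchetti $92,800; Kowalski $119,000; Delacroix $32,800. Sum = $244,600.
No rounding difference to absorb.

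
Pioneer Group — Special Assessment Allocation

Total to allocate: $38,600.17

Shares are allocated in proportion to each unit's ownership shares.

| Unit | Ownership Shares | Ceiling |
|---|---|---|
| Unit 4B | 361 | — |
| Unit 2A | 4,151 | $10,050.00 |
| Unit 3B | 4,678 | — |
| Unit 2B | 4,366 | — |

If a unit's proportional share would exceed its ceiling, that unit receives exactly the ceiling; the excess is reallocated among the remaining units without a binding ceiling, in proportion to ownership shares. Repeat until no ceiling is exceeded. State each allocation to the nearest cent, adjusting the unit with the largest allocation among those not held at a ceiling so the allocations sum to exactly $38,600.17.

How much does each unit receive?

Unit 4B: $1,095.87 | Unit 2A: $10,050.00 | Unit 3B: $14,200.71 | Unit 2B: $13,253.59

Combined ownership shares = 13,556.
Pro-rata shares before constraints: Unit 4B 1,027.9331; Unit 2A 11,819.8071; Unit 3B 13,320.4187; Unit 2B 12,432.0111.
Capped: Unit 2A ($10,050.00); residual $28,550.17 reallocated over remaining ownership shares 9,405.
Redistributed shares: Unit 4B 1,095.8651 → $1,095.87; Unit 3B 14,200.7119 → $14,200.71; Unit 2B 13,253.5930 → $13,253.59.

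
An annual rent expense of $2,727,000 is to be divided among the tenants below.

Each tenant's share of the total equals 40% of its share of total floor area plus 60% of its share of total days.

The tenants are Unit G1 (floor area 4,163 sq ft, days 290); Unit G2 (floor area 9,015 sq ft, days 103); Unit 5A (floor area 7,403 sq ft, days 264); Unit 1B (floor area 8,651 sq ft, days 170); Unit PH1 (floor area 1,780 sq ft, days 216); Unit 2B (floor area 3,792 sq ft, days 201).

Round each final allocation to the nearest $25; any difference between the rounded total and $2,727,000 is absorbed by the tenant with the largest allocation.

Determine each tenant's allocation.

Unit G1: $511,900 | Unit G2: $418,025 | Unit 5A: $579,250 | Unit 1B: $494,725 | Unit PH1: $339,875 | Unit 2B: $383,225

Floor area total 34,804; days total 1,244.
Blended shares (40% floor area + 60% days): Unit G1 0.1877; Unit G2 0.1533; Unit 5A 0.2124; Unit 1B 0.1814; Unit PH1 0.1246; Unit 2B 0.1405.
Proportional shares: Unit G1 511,902.78; Unit G2 418,014.30; Unit 5A 579,251.24; Unit 1B 494,729.40; Unit PH1 339,886.42; Unit 2B 383,215.86.
Rounded to nearest $25: Unit G1 $511,900; Unit G2 $418,025; Unit 5A $579,250; Unit 1B $494,725; Unit PH1 $339,875; Unit 2B $383,225. Sum = $2,727,000.
Rounded total matches; no reconciliation needed.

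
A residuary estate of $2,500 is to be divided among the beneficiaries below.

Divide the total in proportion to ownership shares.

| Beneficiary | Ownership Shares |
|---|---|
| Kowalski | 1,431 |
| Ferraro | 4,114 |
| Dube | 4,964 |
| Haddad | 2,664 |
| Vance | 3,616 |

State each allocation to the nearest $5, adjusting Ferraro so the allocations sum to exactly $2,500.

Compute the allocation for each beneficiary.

Total ownership shares = 16,789.
Proportional shares: Kowalski 1,431/16,789 × $2,500 = 213.09; Ferraro 4,114/16,789 × $2,500 = 612.60; Dube 4,964/16,789 × $2,500 = 739.17; Haddad 2,664/16,789 × $2,500 = 396.69; Vance 3,616/16,789 × $2,500 = 538.45.
After rounding ($5): Kowalski $215; Ferraro $615; Dube $740; Haddad $395; Vance $540. Sum = $2,505.
Difference $2,500 − $2,505 = −$5 applied to Ferraro: Ferraro becomes $610.

Kowalski: $215; Ferraro: $610; Dube: $740; Haddad: $395; Vance: $540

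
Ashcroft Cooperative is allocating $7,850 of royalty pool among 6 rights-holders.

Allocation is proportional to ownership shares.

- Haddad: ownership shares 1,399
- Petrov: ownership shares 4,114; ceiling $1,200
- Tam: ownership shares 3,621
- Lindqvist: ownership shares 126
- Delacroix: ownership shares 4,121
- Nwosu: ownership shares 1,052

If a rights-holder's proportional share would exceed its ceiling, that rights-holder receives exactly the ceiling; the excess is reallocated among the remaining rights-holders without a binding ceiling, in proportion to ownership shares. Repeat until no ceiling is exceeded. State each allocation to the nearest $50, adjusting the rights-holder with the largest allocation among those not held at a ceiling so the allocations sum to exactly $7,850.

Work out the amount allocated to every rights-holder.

Combined ownership shares = 14,433.
Pro-rata shares before constraints: Haddad 760.91; Petrov 2,237.57; Tam 1,969.43; Lindqvist 68.53; Delacroix 2,241.38; Nwosu 572.17.
Capped: Petrov ($1,200); remaining pool $6,650 reallocated over remaining ownership shares 10,319.
Redistributed shares: Haddad 901.57 → $900; Tam 2,333.53 → $2,350; Lindqvist 81.20 → $100; Delacroix 2,655.75 → $2,650; Nwosu 677.95 → $700.
Rounding difference −$50 applied to Delacroix → $2,600.

Haddad: $900; Petrov: $1,200; Tam: $2,350; Lindqvist: $100; Delacroix: $2,600; Nwosu: $700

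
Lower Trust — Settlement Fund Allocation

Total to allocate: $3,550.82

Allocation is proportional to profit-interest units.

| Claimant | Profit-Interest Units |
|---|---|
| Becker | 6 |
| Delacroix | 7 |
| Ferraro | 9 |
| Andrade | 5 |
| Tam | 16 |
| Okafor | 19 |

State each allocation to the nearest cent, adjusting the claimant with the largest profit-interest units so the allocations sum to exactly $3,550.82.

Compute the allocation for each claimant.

Becker: $343.63; Delacroix: $400.90; Ferraro: $515.44; Andrade: $286.36; Tam: $916.34; Okafor: $1,088.15

Total profit-interest units = 6 + 7 + 9 + 5 + 16 + 19 = 62.
Unrounded shares: Becker 343.6277; Delacroix 400.8990; Ferraro 515.4416; Andrade 286.3565; Tam 916.3406; Okafor 1,088.1545.
Rounded to nearest cent: Becker $343.63; Delacroix $400.90; Ferraro $515.44; Andrade $286.36; Tam $916.34; Okafor $1,088.15. Sum = $3,550.82.
No rounding difference to absorb.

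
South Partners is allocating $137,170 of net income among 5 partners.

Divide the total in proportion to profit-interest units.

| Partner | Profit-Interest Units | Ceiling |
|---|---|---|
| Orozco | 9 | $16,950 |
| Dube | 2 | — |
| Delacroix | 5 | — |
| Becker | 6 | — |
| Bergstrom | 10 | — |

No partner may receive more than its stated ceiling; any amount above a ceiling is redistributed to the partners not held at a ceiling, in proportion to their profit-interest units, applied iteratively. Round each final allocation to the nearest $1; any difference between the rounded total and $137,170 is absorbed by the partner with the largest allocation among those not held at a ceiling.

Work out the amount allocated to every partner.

Profit-interest units total: 32.
Pro-rata shares before constraints: Orozco 38,579.06; Dube 8,573.12; Delacroix 21,432.81; Becker 25,719.38; Bergstrom 42,865.62.
Cap binds for Orozco ($16,950); residual $120,220 reallocated over remaining profit-interest units 23.
Remaining shares: Dube 10,453.91 → $10,454; Delacroix 26,134.78 → $26,135; Becker 31,361.74 → $31,362; Bergstrom 52,269.57 → $52,270.
Rounding difference −$1 applied to Bergstrom → $52,269.

Orozco: $16,950; Dube: $10,454; Delacroix: $26,135; Becker: $31,362; Bergstrom: $52,269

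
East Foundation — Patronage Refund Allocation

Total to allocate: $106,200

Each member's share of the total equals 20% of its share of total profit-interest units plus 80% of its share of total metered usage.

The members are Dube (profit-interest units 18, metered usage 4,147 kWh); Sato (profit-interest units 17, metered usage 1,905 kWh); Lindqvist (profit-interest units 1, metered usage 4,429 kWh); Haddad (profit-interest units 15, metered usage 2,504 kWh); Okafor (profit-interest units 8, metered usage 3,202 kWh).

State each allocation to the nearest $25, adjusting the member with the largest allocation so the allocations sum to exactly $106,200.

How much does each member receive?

Dube: $28,250 | Sato: $16,125 | Lindqvist: $23,600 | Haddad: $18,550 | Okafor: $19,675

Totals — profit-interest units 59, metered usage 16,187.
Composite weights (20% profit-interest units + 80% metered usage): Dube 0.2660; Sato 0.1518; Lindqvist 0.2223; Haddad 0.1746; Okafor 0.1854.
Pro-rata amounts: Dube 28,246.18; Sato 16,118.69; Lindqvist 23,606.30; Haddad 18,542.64; Okafor 19,686.20.
Rounded to nearest $25: Dube $28,250; Sato $16,125; Lindqvist $23,600; Haddad $18,550; Okafor $19,675. Sum = $106,200.
Sum already equals the total — no adjustment.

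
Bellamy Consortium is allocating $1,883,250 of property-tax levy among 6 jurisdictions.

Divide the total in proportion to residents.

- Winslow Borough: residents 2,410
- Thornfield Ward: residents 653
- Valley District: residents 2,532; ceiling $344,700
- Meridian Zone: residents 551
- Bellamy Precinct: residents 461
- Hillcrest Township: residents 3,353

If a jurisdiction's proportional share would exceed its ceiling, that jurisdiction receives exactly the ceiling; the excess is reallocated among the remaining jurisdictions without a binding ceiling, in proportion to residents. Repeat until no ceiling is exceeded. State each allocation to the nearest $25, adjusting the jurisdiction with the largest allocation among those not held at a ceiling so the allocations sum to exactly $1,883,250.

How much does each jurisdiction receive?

Residents total: 9,960.
Unconstrained shares: Winslow Borough 455,685.99; Thornfield Ward 123,470.11; Valley District 478,753.92; Meridian Zone 104,183.81; Bellamy Precinct 87,166.49; Hillcrest Township 633,989.68.
Cap binds for Valley District ($344,700); balance $1,538,550 reallocated over remaining residents 7,428.
Redistributed shares: Winslow Borough 499,179.52 → $499,175; Thornfield Ward 135,254.87 → $135,250; Meridian Zone 114,127.77 → $114,125; Bellamy Precinct 95,486.21 → $95,475; Hillcrest Township 694,501.64 → $694,500.
Rounding difference +$25 applied to Hillcrest Township → $694,525.

Winslow Borough: $499,175 · Thornfield Ward: $135,250 · Valley District: $344,700 · Meridian Zone: $114,125 · Bellamy Precinct: $95,475 · Hillcrest Township: $694,525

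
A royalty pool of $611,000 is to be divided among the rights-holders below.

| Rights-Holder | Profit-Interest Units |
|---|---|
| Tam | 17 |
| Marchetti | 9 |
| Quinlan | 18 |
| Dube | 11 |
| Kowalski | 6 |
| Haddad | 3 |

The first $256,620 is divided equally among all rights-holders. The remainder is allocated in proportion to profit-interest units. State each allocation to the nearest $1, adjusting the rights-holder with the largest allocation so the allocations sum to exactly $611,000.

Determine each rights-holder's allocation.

Tam: $136,902; Marchetti: $92,605; Quinlan: $142,439; Dube: $103,679; Kowalski: $75,993; Haddad: $59,382

First tranche $256,620 split equally: $42,770 each.
Remainder $354,380 by profit-interest units (total 64): Tam 94,132.19 → $94,132; Marchetti 49,834.69 → $49,835; Quinlan 99,669.38 → $99,669; Dube 60,909.06 → $60,909; Kowalski 33,223.12 → $33,223; Haddad 16,611.56 → $16,612.
Totals: Tam $42,770 + $94,132 = $136,902; Marchetti $42,770 + $49,835 = $92,605; Quinlan $42,770 + $99,669 = $142,439; Dube $42,770 + $60,909 = $103,679; Kowalski $42,770 + $33,223 = $75,993; Haddad $42,770 + $16,612 = $59,382.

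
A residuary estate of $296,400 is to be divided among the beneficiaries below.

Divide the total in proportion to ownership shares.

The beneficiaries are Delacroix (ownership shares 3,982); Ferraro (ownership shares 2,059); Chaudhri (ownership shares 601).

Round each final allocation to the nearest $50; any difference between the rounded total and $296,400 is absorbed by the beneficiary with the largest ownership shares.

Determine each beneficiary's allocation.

Delacroix: $177,700 | Ferraro: $91,900 | Chaudhri: $26,800

Total ownership shares = 3,982 + 2,059 + 601 = 6,642.
Pro-rata amounts: Delacroix 177,697.20; Ferraro 91,883.11; Chaudhri 26,819.69.
After rounding ($50): Delacroix $177,700; Ferraro $91,900; Chaudhri $26,800. Sum = $296,400.
Rounded total matches; no reconciliation needed.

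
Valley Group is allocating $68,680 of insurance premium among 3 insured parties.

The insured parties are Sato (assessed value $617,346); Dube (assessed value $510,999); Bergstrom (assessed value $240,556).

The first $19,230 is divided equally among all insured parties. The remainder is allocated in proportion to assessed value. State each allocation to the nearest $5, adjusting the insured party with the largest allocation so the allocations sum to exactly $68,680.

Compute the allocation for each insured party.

First tranche $19,230 split equally: $6,410 each.
Remainder $49,450 by assessed value (total 1,368,901): Sato 22,300.93 → $22,300; Dube 18,459.26 → $18,460; Bergstrom 8,689.81 → $8,690.
Totals: Sato $6,410 + $22,300 = $28,710; Dube $6,410 + $18,460 = $24,870; Bergstrom $6,410 + $8,690 = $15,100.

Sato: $28,710 | Dube: $24,870 | Bergstrom: $15,100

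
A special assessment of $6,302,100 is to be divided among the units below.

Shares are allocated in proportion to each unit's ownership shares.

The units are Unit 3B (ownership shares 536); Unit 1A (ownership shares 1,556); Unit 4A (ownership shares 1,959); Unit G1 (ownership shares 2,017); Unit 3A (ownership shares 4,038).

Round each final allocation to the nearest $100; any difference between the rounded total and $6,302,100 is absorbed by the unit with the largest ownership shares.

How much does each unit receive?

Sum of ownership shares: 536 + 1,556 + 1,959 + 2,017 + 4,038 = 10,106.
Proportional shares: Unit 3B 334,249.52; Unit 1A 970,321.35; Unit 4A 1,221,632.09; Unit G1 1,257,800.88; Unit 3A 2,518,096.16.
At nearest $100: Unit 3B $334,200; Unit 1A $970,300; Unit 4A $1,221,600; Unit G1 $1,257,800; Unit 3A $2,518,100. Sum = $6,302,000.
Difference $6,302,100 − $6,302,000 = +$100 applied to largest ownership shares (Unit 3A): Unit 3A becomes $2,518,200.

Unit 3B: $334,200 · Unit 1A: $970,300 · Unit 4A: $1,221,600 · Unit G1: $1,257,800 · Unit 3A: $2,518,200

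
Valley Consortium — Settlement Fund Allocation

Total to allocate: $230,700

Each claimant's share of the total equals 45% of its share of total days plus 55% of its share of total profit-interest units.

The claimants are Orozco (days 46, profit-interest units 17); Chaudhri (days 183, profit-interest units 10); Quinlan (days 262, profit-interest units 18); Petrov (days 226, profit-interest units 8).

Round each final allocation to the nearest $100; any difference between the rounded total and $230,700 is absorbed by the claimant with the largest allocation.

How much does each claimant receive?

Orozco: $47,400; Chaudhri: $50,400; Quinlan: $81,000; Petrov: $51,900

Totals — days 717, profit-interest units 53.
Combined weights (45% days + 55% profit-interest units): Orozco 0.2053; Chaudhri 0.2186; Quinlan 0.3512; Petrov 0.2249.
Unrounded shares: Orozco 47,359.34; Chaudhri 50,437.28; Quinlan 81,028.21; Petrov 51,875.17.
After rounding ($100): Orozco $47,400; Chaudhri $50,400; Quinlan $81,000; Petrov $51,900. Sum = $230,700.
No rounding difference to absorb.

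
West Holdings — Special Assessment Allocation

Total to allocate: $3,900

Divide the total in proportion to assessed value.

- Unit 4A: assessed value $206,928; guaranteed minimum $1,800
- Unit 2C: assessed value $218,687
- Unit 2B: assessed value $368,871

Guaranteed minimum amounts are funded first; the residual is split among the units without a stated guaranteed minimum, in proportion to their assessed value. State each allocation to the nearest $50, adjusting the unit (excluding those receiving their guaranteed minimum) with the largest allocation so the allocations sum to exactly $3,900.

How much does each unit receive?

Unit 4A: $1,800 · Unit 2C: $800 · Unit 2B: $1,300

Guaranteed amounts: Unit 4A $1,800. Remaining pool $2,100.
Remaining pool split over remaining assessed value 587,558: Unit 2C 781.61 → $800; Unit 2B 1,318.39 → $1,300.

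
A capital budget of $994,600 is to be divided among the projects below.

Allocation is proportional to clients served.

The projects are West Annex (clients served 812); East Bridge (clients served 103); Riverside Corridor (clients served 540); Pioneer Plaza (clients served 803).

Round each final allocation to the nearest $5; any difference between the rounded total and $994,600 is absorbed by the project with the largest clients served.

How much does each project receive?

Combined clients served = 2,258.
Unrounded shares: West Annex 812/2,258 × $994,600 = 357,668.38; East Bridge 103/2,258 × $994,600 = 45,369.26; Riverside Corridor 540/2,258 × $994,600 = 237,858.28; Pioneer Plaza 803/2,258 × $994,600 = 353,704.07.
At nearest $5: West Annex $357,670; East Bridge $45,370; Riverside Corridor $237,860; Pioneer Plaza $353,705. Sum = $994,605.
Difference $994,600 − $994,605 = −$5 applied to largest clients served (West Annex): West Annex becomes $357,665.

West Annex: $357,665 | East Bridge: $45,370 | Riverside Corridor: $237,860 | Pioneer Plaza: $353,705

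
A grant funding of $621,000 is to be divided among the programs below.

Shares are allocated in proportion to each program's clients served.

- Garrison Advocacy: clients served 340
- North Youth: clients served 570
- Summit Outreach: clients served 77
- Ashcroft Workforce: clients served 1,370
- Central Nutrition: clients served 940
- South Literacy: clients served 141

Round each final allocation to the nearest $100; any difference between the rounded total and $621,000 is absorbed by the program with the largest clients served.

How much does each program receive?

Garrison Advocacy: $61,400 | North Youth: $103,000 | Summit Outreach: $13,900 | Ashcroft Workforce: $247,400 | Central Nutrition: $169,800 | South Literacy: $25,500

Combined clients served = 3,438.
Unrounded shares: Garrison Advocacy 340/3,438 × $621,000 = 61,413.61; North Youth 570/3,438 × $621,000 = 102,958.12; Summit Outreach 77/3,438 × $621,000 = 13,908.38; Ashcroft Workforce 1,370/3,438 × $621,000 = 247,460.73; Central Nutrition 940/3,438 × $621,000 = 169,790.58; South Literacy 141/3,438 × $621,000 = 25,468.59.
After rounding ($100): Garrison Advocacy $61,400; North Youth $103,000; Summit Outreach $13,900; Ashcroft Workforce $247,500; Central Nutrition $169,800; South Literacy $25,500. Sum = $621,100.
Difference $621,000 − $621,100 = −$100 applied to largest clients served (Ashcroft Workforce): Ashcroft Workforce becomes $247,400.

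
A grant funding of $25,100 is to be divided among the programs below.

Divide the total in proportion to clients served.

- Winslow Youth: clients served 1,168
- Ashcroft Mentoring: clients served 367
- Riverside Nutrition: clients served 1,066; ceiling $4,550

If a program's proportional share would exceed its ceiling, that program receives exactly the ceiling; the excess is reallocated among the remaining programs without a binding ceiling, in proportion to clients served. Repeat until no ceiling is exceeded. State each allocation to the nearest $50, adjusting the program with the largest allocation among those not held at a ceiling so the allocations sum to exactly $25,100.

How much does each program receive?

Combined clients served = 2,601.
Proportional shares (ignoring caps): Winslow Youth 11,271.36; Ashcroft Mentoring 3,541.60; Riverside Nutrition 10,287.04.
Held at cap: Riverside Nutrition ($4,550); residual $20,550 reallocated over remaining clients served 1,535.
Shares after redistribution: Winslow Youth 15,636.74 → $15,650; Ashcroft Mentoring 4,913.26 → $4,900.

Winslow Youth: $15,650; Ashcroft Mentoring: $4,900; Riverside Nutrition: $4,550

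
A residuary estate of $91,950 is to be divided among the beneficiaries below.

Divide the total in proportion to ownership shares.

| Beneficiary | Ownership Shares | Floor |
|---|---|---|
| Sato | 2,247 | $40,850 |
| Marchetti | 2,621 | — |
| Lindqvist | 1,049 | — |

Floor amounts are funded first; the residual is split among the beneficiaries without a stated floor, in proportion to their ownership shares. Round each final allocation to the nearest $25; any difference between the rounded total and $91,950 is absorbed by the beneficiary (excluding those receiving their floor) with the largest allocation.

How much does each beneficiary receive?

Fund the minimums — Sato $40,850. Balance $51,100.
Balance split over remaining ownership shares 3,670: Marchetti 36,494.03 → $36,500; Lindqvist 14,605.97 → $14,600.

Sato: $40,850 | Marchetti: $36,500 | Lindqvist: $14,600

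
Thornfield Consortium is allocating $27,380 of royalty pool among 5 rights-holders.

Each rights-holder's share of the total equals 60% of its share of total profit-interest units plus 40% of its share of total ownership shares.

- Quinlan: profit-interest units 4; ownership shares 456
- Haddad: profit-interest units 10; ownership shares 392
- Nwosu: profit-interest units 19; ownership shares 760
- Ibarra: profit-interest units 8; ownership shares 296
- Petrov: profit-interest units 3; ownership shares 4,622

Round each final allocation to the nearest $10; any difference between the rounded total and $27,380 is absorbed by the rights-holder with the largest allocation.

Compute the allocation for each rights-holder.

Quinlan: $2,260 · Haddad: $4,390 · Nwosu: $8,370 · Ibarra: $3,480 · Petrov: $8,880

Totals — profit-interest units 44, ownership shares 6,526.
Combined weights (60% profit-interest units + 40% ownership shares): Quinlan 0.0825; Haddad 0.1604; Nwosu 0.3057; Ibarra 0.1272; Petrov 0.3242.
Proportional shares: Quinlan 2,258.72; Haddad 4,391.49; Nwosu 8,369.35; Ibarra 3,483.66; Petrov 8,876.78.
Rounded to nearest $10: Quinlan $2,260; Haddad $4,390; Nwosu $8,370; Ibarra $3,480; Petrov $8,880. Sum = $27,380.
Sum already equals the total — no adjustment.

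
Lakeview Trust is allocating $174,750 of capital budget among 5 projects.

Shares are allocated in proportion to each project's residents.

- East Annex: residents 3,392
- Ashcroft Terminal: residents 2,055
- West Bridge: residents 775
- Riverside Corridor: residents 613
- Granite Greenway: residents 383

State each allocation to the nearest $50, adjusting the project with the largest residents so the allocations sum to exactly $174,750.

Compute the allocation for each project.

East Annex: $82,150 · Ashcroft Terminal: $49,750 · West Bridge: $18,750 · Riverside Corridor: $14,850 · Granite Greenway: $9,250

Sum of residents: 7,218.
Unrounded shares: East Annex 3,392/7,218 × $174,750 = 82,121.36; Ashcroft Terminal 2,055/7,218 × $174,750 = 49,752.18; West Bridge 775/7,218 × $174,750 = 18,762.99; Riverside Corridor 613/7,218 × $174,750 = 14,840.92; Granite Greenway 383/7,218 × $174,750 = 9,272.55.
After rounding ($50): East Annex $82,100; Ashcroft Terminal $49,750; West Bridge $18,750; Riverside Corridor $14,850; Granite Greenway $9,250. Sum = $174,700.
Difference $174,750 − $174,700 = +$50 applied to largest residents (East Annex): East Annex becomes $82,150.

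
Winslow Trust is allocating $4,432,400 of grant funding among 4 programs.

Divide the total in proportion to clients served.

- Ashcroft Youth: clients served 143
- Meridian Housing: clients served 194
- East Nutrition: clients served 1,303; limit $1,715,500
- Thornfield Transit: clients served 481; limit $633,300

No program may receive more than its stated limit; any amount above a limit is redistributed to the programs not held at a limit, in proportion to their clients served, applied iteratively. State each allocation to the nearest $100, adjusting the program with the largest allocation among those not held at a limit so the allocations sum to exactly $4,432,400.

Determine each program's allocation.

Ashcroft Youth: $884,100; Meridian Housing: $1,199,500; East Nutrition: $1,715,500; Thornfield Transit: $633,300

Total clients served = 2,121.
Unconstrained shares: Ashcroft Youth 298,836.96; Meridian Housing 405,415.18; East Nutrition 2,722,968.98; Thornfield Transit 1,005,178.88.
Cap binds for East Nutrition ($1,715,500), Thornfield Transit ($633,300); residual $2,083,600 reallocated over remaining clients served 337.
Shares after redistribution: Ashcroft Youth 884,138.87 → $884,100; Meridian Housing 1,199,461.13 → $1,199,500.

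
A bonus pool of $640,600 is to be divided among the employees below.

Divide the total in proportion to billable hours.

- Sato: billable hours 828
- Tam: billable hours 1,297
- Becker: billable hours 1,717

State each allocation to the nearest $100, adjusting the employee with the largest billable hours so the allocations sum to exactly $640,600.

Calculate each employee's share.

Sato: $138,100; Tam: $216,300; Becker: $286,200

Total billable hours = 3,842.
Pro-rata amounts: Sato 828/3,842 × $640,600 = 138,057.47; Tam 1,297/3,842 × $640,600 = 216,256.69; Becker 1,717/3,842 × $640,600 = 286,285.84.
Rounded to nearest $100: Sato $138,100; Tam $216,300; Becker $286,300. Sum = $640,700.
Difference $640,600 − $640,700 = −$100 applied to largest billable hours (Becker): Becker becomes $286,200.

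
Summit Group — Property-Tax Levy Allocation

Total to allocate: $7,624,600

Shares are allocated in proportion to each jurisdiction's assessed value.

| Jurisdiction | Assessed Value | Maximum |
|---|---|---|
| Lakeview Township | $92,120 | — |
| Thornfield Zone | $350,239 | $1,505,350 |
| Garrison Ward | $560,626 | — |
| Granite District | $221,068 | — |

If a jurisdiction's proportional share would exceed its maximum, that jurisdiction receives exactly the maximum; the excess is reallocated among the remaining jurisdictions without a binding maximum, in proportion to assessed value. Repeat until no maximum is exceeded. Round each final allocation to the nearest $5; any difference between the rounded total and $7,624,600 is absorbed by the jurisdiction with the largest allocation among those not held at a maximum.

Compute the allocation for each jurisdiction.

Combined assessed value = 1,224,053.
Pro-rata shares before constraints: Lakeview Township 573,813.51; Thornfield Zone 2,181,631.25; Garrison Ward 3,492,127.38; Granite District 1,377,027.85.
Held at cap: Thornfield Zone ($1,505,350); remaining pool $6,119,250 reallocated over remaining assessed value 873,814.
Redistributed shares: Lakeview Township 645,109.04 → $645,110; Garrison Ward 3,926,019.33 → $3,926,020; Granite District 1,548,121.64 → $1,548,120.

Lakeview Township: $645,110 | Thornfield Zone: $1,505,350 | Garrison Ward: $3,926,020 | Granite District: $1,548,120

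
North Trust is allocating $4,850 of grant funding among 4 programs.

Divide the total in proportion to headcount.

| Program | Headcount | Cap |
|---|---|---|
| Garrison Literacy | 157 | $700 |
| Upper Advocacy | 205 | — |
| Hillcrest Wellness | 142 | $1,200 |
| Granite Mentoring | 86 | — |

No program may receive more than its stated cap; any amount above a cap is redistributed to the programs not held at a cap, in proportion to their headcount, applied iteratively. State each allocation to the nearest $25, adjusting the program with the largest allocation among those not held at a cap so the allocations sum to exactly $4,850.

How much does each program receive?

Garrison Literacy: $700; Upper Advocacy: $2,075; Hillcrest Wellness: $1,200; Granite Mentoring: $875

Headcount total: 590.
Unconstrained shares: Garrison Literacy 1,290.59; Upper Advocacy 1,685.17; Hillcrest Wellness 1,167.29; Granite Mentoring 706.95.
Cap binds for Garrison Literacy ($700); remaining pool $4,150 reallocated over remaining headcount 433.
Cap binds for Hillcrest Wellness ($1,200); remaining pool $2,950 reallocated over remaining headcount 291.
Remaining shares: Upper Advocacy 2,078.18 → $2,075; Granite Mentoring 871.82 → $875.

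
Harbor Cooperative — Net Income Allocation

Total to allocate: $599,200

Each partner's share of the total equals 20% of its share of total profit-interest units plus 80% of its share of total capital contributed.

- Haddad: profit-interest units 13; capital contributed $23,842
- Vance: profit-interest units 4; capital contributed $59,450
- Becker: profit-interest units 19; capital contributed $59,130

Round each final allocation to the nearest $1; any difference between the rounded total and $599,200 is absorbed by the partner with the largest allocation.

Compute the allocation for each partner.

Haddad: $123,522 · Vance: $213,411 · Becker: $262,267

Profit-interest units total 36; capital contributed total 142,422.
Composite weights (20% profit-interest units + 80% capital contributed): Haddad 0.2061; Vance 0.3562; Becker 0.4377.
Raw shares: Haddad 123,522.29; Vance 213,410.71; Becker 262,267.00.
After rounding ($1): Haddad $123,522; Vance $213,411; Becker $262,267. Sum = $599,200.
No rounding difference to absorb.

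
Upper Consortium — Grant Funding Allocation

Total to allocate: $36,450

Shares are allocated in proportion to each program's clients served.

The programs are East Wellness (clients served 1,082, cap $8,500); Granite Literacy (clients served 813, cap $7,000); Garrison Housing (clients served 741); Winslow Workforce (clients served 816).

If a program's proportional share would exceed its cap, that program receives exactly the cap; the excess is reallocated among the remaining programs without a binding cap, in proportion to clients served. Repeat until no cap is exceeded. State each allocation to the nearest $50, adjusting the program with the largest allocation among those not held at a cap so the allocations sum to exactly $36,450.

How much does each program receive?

East Wellness: $8,500 | Granite Literacy: $7,000 | Garrison Housing: $9,950 | Winslow Workforce: $11,000

Total clients served = 3,452.
Pro-rata shares before constraints: East Wellness 11,424.94; Granite Literacy 8,584.55; Garrison Housing 7,824.29; Winslow Workforce 8,616.22.
Cap binds for East Wellness ($8,500), Granite Literacy ($7,000); residual $20,950 reallocated over remaining clients served 1,557.
Remaining shares: Garrison Housing 9,970.42 → $9,950; Winslow Workforce 10,979.58 → $11,000.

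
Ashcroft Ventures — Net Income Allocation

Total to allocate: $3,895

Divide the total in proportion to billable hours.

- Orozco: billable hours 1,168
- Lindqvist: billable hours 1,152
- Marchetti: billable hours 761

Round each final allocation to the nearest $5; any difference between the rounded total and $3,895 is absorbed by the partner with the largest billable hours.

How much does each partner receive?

Orozco: $1,480 | Lindqvist: $1,455 | Marchetti: $960

Billable hours total: 3,081.
Proportional shares: Orozco 1,168/3,081 × $3,895 = 1,476.59; Lindqvist 1,152/3,081 × $3,895 = 1,456.36; Marchetti 761/3,081 × $3,895 = 962.06.
Rounded to nearest $5: Orozco $1,475; Lindqvist $1,455; Marchetti $960. Sum = $3,890.
Difference $3,895 − $3,890 = +$5 applied to largest billable hours (Orozco): Orozco becomes $1,480.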